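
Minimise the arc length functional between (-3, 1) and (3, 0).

Arc-length functional: J[y] = ∫ sqrt(1 + (y')^2) dx.
Lagrangian L = sqrt(1 + (y')^2) has no explicit y dependence, so ∂L/∂y = 0 and the Euler-Lagrange equation gives
    d/dx( y' / sqrt(1 + (y')^2) ) = 0  ⇒  y' / sqrt(1 + (y')^2) = const.
Hence y' is constant, so y(x) is affine.
Fitting the endpoints (-3, 1) and (3, 0):
    slope m = (0 − 1) / (3 − (-3)) = -1/6,
    intercept c = 1 − m·(-3) = 1/2.
Extremal: y(x) = (-1/6) x + 1/2.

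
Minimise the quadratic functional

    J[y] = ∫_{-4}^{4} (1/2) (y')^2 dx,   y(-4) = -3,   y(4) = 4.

The Lagrangian is L = (1/2) (y')^2.
Compute ∂L/∂y = 0, ∂L/∂y' = y'.
The Euler-Lagrange equation d/dx(∂L/∂y') − ∂L/∂y = 0 reduces to
    y'' = 0.
Its general solution is
    y(x) = A x + B,
with A, B fixed by the endpoint conditions.
Applying the endpoint conditions y(-4) = -3 and y(4) = 4: solve A·-4 + B = -3 and A·4 + B = 4. Subtracting gives A(4 − -4) = 4 − -3, so A = 7/8, and B = -3 − A·-4 = 1/2. Therefore
    y(x) = (7/8) x + 1/2.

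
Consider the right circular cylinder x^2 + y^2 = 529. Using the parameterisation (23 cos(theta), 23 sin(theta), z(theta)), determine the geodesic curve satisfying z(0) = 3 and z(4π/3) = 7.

Parameterise the cylinder of radius R = 23 as
    r(θ) = (23 cos θ, 23 sin θ, z(θ)).
The arc-length element is
    ds = sqrt(529 + (dz/dθ)^2) dθ,
so the Lagrangian is L = sqrt(529 + z'^2).
L depends on z' only, not on z or θ, so ∂L/∂z = 0 and
    ∂L/∂z' = z' / sqrt(529 + z'^2).
The Euler-Lagrange equation gives
    d/dθ( z' / sqrt(529 + z'^2) ) = 0,
so z' is constant. Integrating once:
    z(θ) = a θ + b,
a helix on the cylinder (a straight line when the cylinder is unrolled). The constants a, b are determined by the endpoint conditions.
With endpoint conditions z(0) = 3 and z(4π/3) = 7: from z(0) = b we get b = 3, and a·4π/3 + 3 = 7 gives a = 3/π, so
    z(θ) = (3/π) θ + 3.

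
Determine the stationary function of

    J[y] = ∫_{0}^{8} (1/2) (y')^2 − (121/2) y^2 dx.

The Lagrangian is L = (1/2) (y')^2 − (121/2) y^2.
Compute ∂L/∂y = -121y, ∂L/∂y' = y'.
The Euler-Lagrange equation d/dx(∂L/∂y') − ∂L/∂y = 0 reduces to
    y'' + 121 y = 0.
Its general solution is
    y(x) = A sin(11x) + B cos(11x),
with A, B fixed by the endpoint conditions.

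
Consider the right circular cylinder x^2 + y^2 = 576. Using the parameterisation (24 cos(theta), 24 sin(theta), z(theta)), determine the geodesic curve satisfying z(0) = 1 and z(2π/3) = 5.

Parameterise the cylinder of radius R = 24 as
    r(θ) = (24 cos θ, 24 sin θ, z(θ)).
The arc-length element is
    ds = sqrt(576 + (dz/dθ)^2) dθ,
so the Lagrangian is L = sqrt(576 + z'^2).
L depends on z' only, not on z or θ, so ∂L/∂z = 0 and
    ∂L/∂z' = z' / sqrt(576 + z'^2).
The Euler-Lagrange equation gives
    d/dθ( z' / sqrt(576 + z'^2) ) = 0,
so z' is constant. Integrating once:
    z(θ) = a θ + b,
a helix on the cylinder (a straight line when the cylinder is unrolled). The constants a, b are determined by the endpoint conditions.
With endpoint conditions z(0) = 1 and z(2π/3) = 5: from z(0) = b we get b = 1, and a·2π/3 + 1 = 5 gives a = 6/π, so
    z(θ) = (6/π) θ + 1.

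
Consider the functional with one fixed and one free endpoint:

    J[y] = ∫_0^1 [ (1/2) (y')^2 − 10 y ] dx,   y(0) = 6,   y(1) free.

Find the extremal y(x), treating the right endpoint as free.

The Lagrangian L = (1/2) (y')^2 − 10 y gives
    ∂L/∂y = −10,   ∂L/∂y' = y'.
Euler-Lagrange: d/dx(y') − (−10) = 0, i.e. y'' + 10 = 0, so
    y(x) = −(10/2) x^2 + C1 x + C2.
Fixed left endpoint y(0) = 6 ⇒ C2 = 6.
The right endpoint x = 1 is free, so the natural (transversality) condition is ∂L/∂y' |_{x=1} = 0, i.e. y'(1) = 0.
Compute y'(x) = −10 x + C1, so y'(1) = −10 + C1 = 0 ⇒ C1 = 10.
Therefore the extremal is
    y(x) = −5 x^2 + 10 x + 6.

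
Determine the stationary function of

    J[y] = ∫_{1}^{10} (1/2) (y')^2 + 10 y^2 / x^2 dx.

The Lagrangian is L = (1/2) (y')^2 + 10 y^2 / x^2.
Compute ∂L/∂y = 20y/x^2, ∂L/∂y' = y'.
The Euler-Lagrange equation d/dx(∂L/∂y') − ∂L/∂y = 0 reduces to
    y'' − 20/x^2 · y = 0  (x > 0).
Its general solution is
    y(x) = A x^5 + B x^(-4),
with A, B fixed by the endpoint conditions.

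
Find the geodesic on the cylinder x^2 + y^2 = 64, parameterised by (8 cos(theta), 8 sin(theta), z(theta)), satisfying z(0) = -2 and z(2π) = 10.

Parameterise the cylinder of radius R = 8 as
    r(θ) = (8 cos θ, 8 sin θ, z(θ)).
The arc-length element is
    ds = sqrt(64 + (dz/dθ)^2) dθ,
so the Lagrangian is L = sqrt(64 + z'^2).
L depends on z' only, not on z or θ, so ∂L/∂z = 0 and
    ∂L/∂z' = z' / sqrt(64 + z'^2).
The Euler-Lagrange equation gives
    d/dθ( z' / sqrt(64 + z'^2) ) = 0,
so z' is constant. Integrating once:
    z(θ) = a θ + b,
a helix on the cylinder (a straight line when the cylinder is unrolled). The constants a, b are determined by the endpoint conditions.
With endpoint conditions z(0) = -2 and z(2π) = 10: from z(0) = b we get b = -2, and a·2π + -2 = 10 gives a = 6/π, so
    z(θ) = (6/π) θ − 2.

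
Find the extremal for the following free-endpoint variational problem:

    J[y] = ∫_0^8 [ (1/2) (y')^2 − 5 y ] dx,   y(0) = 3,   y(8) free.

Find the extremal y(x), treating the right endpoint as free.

The Lagrangian L = (1/2) (y')^2 − 5 y gives
    ∂L/∂y = −5,   ∂L/∂y' = y'.
Euler-Lagrange: d/dx(y') − (−5) = 0, i.e. y'' + 5 = 0, so
    y(x) = −(5/2) x^2 + C1 x + C2.
Fixed left endpoint y(0) = 3 ⇒ C2 = 3.
The right endpoint x = 8 is free, so the natural (transversality) condition is ∂L/∂y' |_{x=8} = 0, i.e. y'(8) = 0.
Compute y'(x) = −5 x + C1, so y'(8) = −40 + C1 = 0 ⇒ C1 = 40.
Therefore the extremal is
    y(x) = −(5/2) x^2 + 40 x + 3.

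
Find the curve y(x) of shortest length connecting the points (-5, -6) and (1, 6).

Arc-length functional: J[y] = ∫ sqrt(1 + (y')^2) dx.
Lagrangian L = sqrt(1 + (y')^2) has no explicit y dependence, so ∂L/∂y = 0 and the Euler-Lagrange equation gives
    d/dx( y' / sqrt(1 + (y')^2) ) = 0  ⇒  y' / sqrt(1 + (y')^2) = const.
Hence y' is constant, so y(x) is affine.
Fitting the endpoints (-5, -6) and (1, 6):
    slope m = (6 − (-6)) / (1 − (-5)) = 2,
    intercept c = (-6) − m·(-5) = 4.
Extremal: y(x) = 2 x + 4.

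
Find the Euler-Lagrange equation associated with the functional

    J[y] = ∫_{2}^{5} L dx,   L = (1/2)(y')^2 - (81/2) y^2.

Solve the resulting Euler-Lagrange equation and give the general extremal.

The Lagrangian is L = (1/2)(y')^2 - (81/2) y^2.
∂L/∂y = -81y.
∂L/∂y' = y'.
The Euler-Lagrange equation d/dx(∂L/∂y') − ∂L/∂y = 0 becomes:
    y'' + 81 y = 0
General solution: y(x) = A sin(9x) + B cos(9x), where A and B are arbitrary constants fixed by the endpoint conditions.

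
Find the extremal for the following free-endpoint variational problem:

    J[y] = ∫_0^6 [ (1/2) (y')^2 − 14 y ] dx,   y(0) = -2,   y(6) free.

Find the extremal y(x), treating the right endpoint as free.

The Lagrangian L = (1/2) (y')^2 − 14 y gives
    ∂L/∂y = −14,   ∂L/∂y' = y'.
Euler-Lagrange: d/dx(y') − (−14) = 0, i.e. y'' + 14 = 0, so
    y(x) = −(14/2) x^2 + C1 x + C2.
Fixed left endpoint y(0) = -2 ⇒ C2 = -2.
The right endpoint x = 6 is free, so the natural (transversality) condition is ∂L/∂y' |_{x=6} = 0, i.e. y'(6) = 0.
Compute y'(x) = −14 x + C1, so y'(6) = −84 + C1 = 0 ⇒ C1 = 84.
Therefore the extremal is
    y(x) = −7 x^2 + 84 x − 2.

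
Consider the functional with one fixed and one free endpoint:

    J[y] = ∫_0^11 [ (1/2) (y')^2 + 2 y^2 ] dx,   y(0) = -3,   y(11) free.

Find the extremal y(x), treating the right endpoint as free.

The Lagrangian L = (1/2) (y')^2 + 2 y^2 gives
    ∂L/∂y = 4 y,   ∂L/∂y' = y'.
Euler-Lagrange: y'' − 4 y = 0.
With k = 2, the general solution is
    y(x) = A cosh(2 x) + B sinh(2 x).
Fixed left endpoint y(0) = -3 ⇒ A = -3.
The right endpoint x = 11 is free, so the natural (transversality) condition is ∂L/∂y' |_{x=11} = 0, i.e. y'(11) = 0.
Compute y'(x) = A k sinh(k x) + B k cosh(k x), so
    y'(11) = A k sinh(k·11) + B k cosh(k·11) = 0
    ⇒ B = −A tanh(k·11) = 3 tanh(2·11).
Therefore the extremal is
    y(x) = −3 cosh(2 x) + 3 tanh(2·11) sinh(2 x).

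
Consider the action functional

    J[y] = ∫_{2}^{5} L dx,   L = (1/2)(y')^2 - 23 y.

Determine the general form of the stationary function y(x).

The Lagrangian is L = (1/2)(y')^2 - 23 y.
∂L/∂y = -23.
∂L/∂y' = y'.
The Euler-Lagrange equation d/dx(∂L/∂y') − ∂L/∂y = 0 becomes:
    y'' + 23 = 0
General solution: y(x) = -(23/2) x^2 + A x + B, where A and B are arbitrary constants fixed by the endpoint conditions.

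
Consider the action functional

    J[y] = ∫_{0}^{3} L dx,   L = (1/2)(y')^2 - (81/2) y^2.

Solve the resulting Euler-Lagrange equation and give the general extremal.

The Lagrangian is L = (1/2)(y')^2 - (81/2) y^2.
∂L/∂y = -81y.
∂L/∂y' = y'.
The Euler-Lagrange equation d/dx(∂L/∂y') − ∂L/∂y = 0 becomes:
    y'' + 81 y = 0
General solution: y(x) = A sin(9x) + B cos(9x), where A and B are arbitrary constants fixed by the endpoint conditions.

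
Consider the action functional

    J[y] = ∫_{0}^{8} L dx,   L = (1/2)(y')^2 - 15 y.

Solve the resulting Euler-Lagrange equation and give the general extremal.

The Lagrangian is L = (1/2)(y')^2 - 15 y.
∂L/∂y = -15.
∂L/∂y' = y'.
The Euler-Lagrange equation d/dx(∂L/∂y') − ∂L/∂y = 0 becomes:
    y'' + 15 = 0
General solution: y(x) = -(15/2) x^2 + A x + B, where A and B are arbitrary constants fixed by the endpoint conditions.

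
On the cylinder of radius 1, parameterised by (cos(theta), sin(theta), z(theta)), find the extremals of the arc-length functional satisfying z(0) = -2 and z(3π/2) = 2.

Parameterise the cylinder of radius R = 1 as
    r(θ) = (cos θ, sin θ, z(θ)).
The arc-length element is
    ds = sqrt(1 + (dz/dθ)^2) dθ,
so the Lagrangian is L = sqrt(1 + z'^2).
L depends on z' only, not on z or θ, so ∂L/∂z = 0 and
    ∂L/∂z' = z' / sqrt(1 + z'^2).
The Euler-Lagrange equation gives
    d/dθ( z' / sqrt(1 + z'^2) ) = 0,
so z' is constant. Integrating once:
    z(θ) = a θ + b,
a helix on the cylinder (a straight line when the cylinder is unrolled). The constants a, b are determined by the endpoint conditions.
With endpoint conditions z(0) = -2 and z(3π/2) = 2: from z(0) = b we get b = -2, and a·3π/2 + -2 = 2 gives a = 8/(3π), so
    z(θ) = (8/(3π)) θ − 2.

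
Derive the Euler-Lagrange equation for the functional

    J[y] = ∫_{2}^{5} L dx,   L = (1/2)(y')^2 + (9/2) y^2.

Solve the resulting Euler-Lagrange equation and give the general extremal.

The Lagrangian is L = (1/2)(y')^2 + (9/2) y^2.
∂L/∂y = 9y.
∂L/∂y' = y'.
The Euler-Lagrange equation d/dx(∂L/∂y') − ∂L/∂y = 0 becomes:
    y'' - 9 y = 0
General solution: y(x) = A e^(3x) + B e^(-3x), where A and B are arbitrary constants fixed by the endpoint conditions.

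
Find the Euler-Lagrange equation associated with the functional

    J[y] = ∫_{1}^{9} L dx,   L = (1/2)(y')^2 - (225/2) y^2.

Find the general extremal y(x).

The Lagrangian is L = (1/2)(y')^2 - (225/2) y^2.
∂L/∂y = -225y.
∂L/∂y' = y'.
The Euler-Lagrange equation d/dx(∂L/∂y') − ∂L/∂y = 0 becomes:
    y'' + 225 y = 0
General solution: y(x) = A sin(15x) + B cos(15x), where A and B are arbitrary constants fixed by the endpoint conditions.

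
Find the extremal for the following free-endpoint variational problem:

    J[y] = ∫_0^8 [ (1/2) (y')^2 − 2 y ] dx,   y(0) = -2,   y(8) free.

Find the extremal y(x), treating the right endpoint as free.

The Lagrangian L = (1/2) (y')^2 − 2 y gives
    ∂L/∂y = −2,   ∂L/∂y' = y'.
Euler-Lagrange: d/dx(y') − (−2) = 0, i.e. y'' + 2 = 0, so
    y(x) = −(2/2) x^2 + C1 x + C2.
Fixed left endpoint y(0) = -2 ⇒ C2 = -2.
The right endpoint x = 8 is free, so the natural (transversality) condition is ∂L/∂y' |_{x=8} = 0, i.e. y'(8) = 0.
Compute y'(x) = −2 x + C1, so y'(8) = −16 + C1 = 0 ⇒ C1 = 16.
Therefore the extremal is
    y(x) = −x^2 + 16 x − 2.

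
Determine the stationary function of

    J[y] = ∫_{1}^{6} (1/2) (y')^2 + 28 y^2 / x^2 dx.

The Lagrangian is L = (1/2) (y')^2 + 28 y^2 / x^2.
Compute ∂L/∂y = 56y/x^2, ∂L/∂y' = y'.
The Euler-Lagrange equation d/dx(∂L/∂y') − ∂L/∂y = 0 reduces to
    y'' − 56/x^2 · y = 0  (x > 0).
Its general solution is
    y(x) = A x^8 + B x^(-7),
with A, B fixed by the endpoint conditions.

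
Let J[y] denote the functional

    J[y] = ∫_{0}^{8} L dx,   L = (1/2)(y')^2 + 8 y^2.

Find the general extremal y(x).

The Lagrangian is L = (1/2)(y')^2 + 8 y^2.
∂L/∂y = 16y.
∂L/∂y' = y'.
The Euler-Lagrange equation d/dx(∂L/∂y') − ∂L/∂y = 0 becomes:
    y'' - 16 y = 0
General solution: y(x) = A e^(4x) + B e^(-4x), where A and B are arbitrary constants fixed by the endpoint conditions.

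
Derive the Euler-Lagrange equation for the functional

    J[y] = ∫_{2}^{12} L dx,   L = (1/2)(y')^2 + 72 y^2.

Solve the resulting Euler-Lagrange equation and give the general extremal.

The Lagrangian is L = (1/2)(y')^2 + 72 y^2.
∂L/∂y = 144y.
∂L/∂y' = y'.
The Euler-Lagrange equation d/dx(∂L/∂y') − ∂L/∂y = 0 becomes:
    y'' - 144 y = 0
General solution: y(x) = A e^(12x) + B e^(-12x), where A and B are arbitrary constants fixed by the endpoint conditions.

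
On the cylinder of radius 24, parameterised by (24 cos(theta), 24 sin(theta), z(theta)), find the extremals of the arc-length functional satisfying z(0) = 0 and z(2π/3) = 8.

Parameterise the cylinder of radius R = 24 as
    r(θ) = (24 cos θ, 24 sin θ, z(θ)).
The arc-length element is
    ds = sqrt(576 + (dz/dθ)^2) dθ,
so the Lagrangian is L = sqrt(576 + z'^2).
L depends on z' only, not on z or θ, so ∂L/∂z = 0 and
    ∂L/∂z' = z' / sqrt(576 + z'^2).
The Euler-Lagrange equation gives
    d/dθ( z' / sqrt(576 + z'^2) ) = 0,
so z' is constant. Integrating once:
    z(θ) = a θ + b,
a helix on the cylinder (a straight line when the cylinder is unrolled). The constants a, b are determined by the endpoint conditions.
With endpoint conditions z(0) = 0 and z(2π/3) = 8: from z(0) = b we get b = 0, and a·2π/3 + 0 = 8 gives a = 12/π, so
    z(θ) = (12/π) θ.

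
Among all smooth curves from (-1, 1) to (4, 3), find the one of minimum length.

Arc-length functional: J[y] = ∫ sqrt(1 + (y')^2) dx.
Lagrangian L = sqrt(1 + (y')^2) has no explicit y dependence, so ∂L/∂y = 0 and the Euler-Lagrange equation gives
    d/dx( y' / sqrt(1 + (y')^2) ) = 0  ⇒  y' / sqrt(1 + (y')^2) = const.
Hence y' is constant, so y(x) is affine.
Fitting the endpoints (-1, 1) and (4, 3):
    slope m = (3 − 1) / (4 − (-1)) = 2/5,
    intercept c = 1 − m·(-1) = 7/5.
Extremal: y(x) = (2/5) x + 7/5.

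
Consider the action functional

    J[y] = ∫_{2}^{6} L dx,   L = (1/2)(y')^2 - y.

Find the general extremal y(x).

The Lagrangian is L = (1/2)(y')^2 - y.
∂L/∂y = -1.
∂L/∂y' = y'.
The Euler-Lagrange equation d/dx(∂L/∂y') − ∂L/∂y = 0 becomes:
    y'' + 1 = 0
General solution: y(x) = -x^2/2 + A x + B, where A and B are arbitrary constants fixed by the endpoint conditions.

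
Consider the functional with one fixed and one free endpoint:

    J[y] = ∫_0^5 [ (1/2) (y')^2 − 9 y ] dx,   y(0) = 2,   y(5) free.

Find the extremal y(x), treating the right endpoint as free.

The Lagrangian L = (1/2) (y')^2 − 9 y gives
    ∂L/∂y = −9,   ∂L/∂y' = y'.
Euler-Lagrange: d/dx(y') − (−9) = 0, i.e. y'' + 9 = 0, so
    y(x) = −(9/2) x^2 + C1 x + C2.
Fixed left endpoint y(0) = 2 ⇒ C2 = 2.
The right endpoint x = 5 is free, so the natural (transversality) condition is ∂L/∂y' |_{x=5} = 0, i.e. y'(5) = 0.
Compute y'(x) = −9 x + C1, so y'(5) = −45 + C1 = 0 ⇒ C1 = 45.
Therefore the extremal is
    y(x) = −(9/2) x^2 + 45 x + 2.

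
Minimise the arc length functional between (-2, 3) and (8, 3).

Arc-length functional: J[y] = ∫ sqrt(1 + (y')^2) dx.
Lagrangian L = sqrt(1 + (y')^2) has no explicit y dependence, so ∂L/∂y = 0 and the Euler-Lagrange equation gives
    d/dx( y' / sqrt(1 + (y')^2) ) = 0  ⇒  y' / sqrt(1 + (y')^2) = const.
Hence y' is constant, so y(x) is affine.
Fitting the endpoints (-2, 3) and (8, 3):
    slope m = (3 − 3) / (8 − (-2)) = 0,
    intercept c = 3 − m·(-2) = 3.
Extremal: y(x) = 3.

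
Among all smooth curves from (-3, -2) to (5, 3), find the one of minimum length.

Arc-length functional: J[y] = ∫ sqrt(1 + (y')^2) dx.
Lagrangian L = sqrt(1 + (y')^2) has no explicit y dependence, so ∂L/∂y = 0 and the Euler-Lagrange equation gives
    d/dx( y' / sqrt(1 + (y')^2) ) = 0  ⇒  y' / sqrt(1 + (y')^2) = const.
Hence y' is constant, so y(x) is affine.
Fitting the endpoints (-3, -2) and (5, 3):
    slope m = (3 − (-2)) / (5 − (-3)) = 5/8,
    intercept c = (-2) − m·(-3) = -1/8.
Extremal: y(x) = (5/8) x - 1/8.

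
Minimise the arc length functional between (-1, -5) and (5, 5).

Arc-length functional: J[y] = ∫ sqrt(1 + (y')^2) dx.
Lagrangian L = sqrt(1 + (y')^2) has no explicit y dependence, so ∂L/∂y = 0 and the Euler-Lagrange equation gives
    d/dx( y' / sqrt(1 + (y')^2) ) = 0  ⇒  y' / sqrt(1 + (y')^2) = const.
Hence y' is constant, so y(x) is affine.
Fitting the endpoints (-1, -5) and (5, 5):
    slope m = (5 − (-5)) / (5 − (-1)) = 5/3,
    intercept c = (-5) − m·(-1) = -10/3.
Extremal: y(x) = (5/3) x - 10/3.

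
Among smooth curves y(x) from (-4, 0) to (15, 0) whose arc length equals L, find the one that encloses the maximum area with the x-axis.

Set up the augmented Lagrangian using a multiplier λ for the length constraint:
    F(y, y') = y − λ sqrt(1 + y'^2).
F has no explicit x dependence, so the Beltrami identity yields a first integral
    F − y' ∂F/∂y' = C.
Compute ∂F/∂y' = −λ y' / sqrt(1 + y'^2). Then
    y − λ sqrt(1 + y'^2) + λ y'^2 / sqrt(1 + y'^2) = C
    ⇒  y − λ / sqrt(1 + y'^2) = C.
Solving for y' and integrating gives
    (x − a)^2 + (y − b)^2 = λ^2,
a circular arc of radius λ. The constants a, b are determined by the endpoint conditions y(-4) = y(15) = 0, and λ is fixed implicitly by the length constraint
    ∫_{-4}^{15} sqrt(1 + y'^2) dx = L.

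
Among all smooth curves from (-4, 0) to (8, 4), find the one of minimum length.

Arc-length functional: J[y] = ∫ sqrt(1 + (y')^2) dx.
Lagrangian L = sqrt(1 + (y')^2) has no explicit y dependence, so ∂L/∂y = 0 and the Euler-Lagrange equation gives
    d/dx( y' / sqrt(1 + (y')^2) ) = 0  ⇒  y' / sqrt(1 + (y')^2) = const.
Hence y' is constant, so y(x) is affine.
Fitting the endpoints (-4, 0) and (8, 4):
    slope m = (4 − 0) / (8 − (-4)) = 1/3,
    intercept c = 0 − m·(-4) = 4/3.
Extremal: y(x) = (1/3) x + 4/3.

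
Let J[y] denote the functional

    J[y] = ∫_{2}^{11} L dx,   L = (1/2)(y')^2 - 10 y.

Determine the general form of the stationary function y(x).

The Lagrangian is L = (1/2)(y')^2 - 10 y.
∂L/∂y = -10.
∂L/∂y' = y'.
The Euler-Lagrange equation d/dx(∂L/∂y') − ∂L/∂y = 0 becomes:
    y'' + 10 = 0
General solution: y(x) = -5 x^2 + A x + B, where A and B are arbitrary constants fixed by the endpoint conditions.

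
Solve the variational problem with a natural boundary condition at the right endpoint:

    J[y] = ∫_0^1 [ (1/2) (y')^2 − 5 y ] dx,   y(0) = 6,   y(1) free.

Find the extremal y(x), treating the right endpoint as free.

The Lagrangian L = (1/2) (y')^2 − 5 y gives
    ∂L/∂y = −5,   ∂L/∂y' = y'.
Euler-Lagrange: d/dx(y') − (−5) = 0, i.e. y'' + 5 = 0, so
    y(x) = −(5/2) x^2 + C1 x + C2.
Fixed left endpoint y(0) = 6 ⇒ C2 = 6.
The right endpoint x = 1 is free, so the natural (transversality) condition is ∂L/∂y' |_{x=1} = 0, i.e. y'(1) = 0.
Compute y'(x) = −5 x + C1, so y'(1) = −5 + C1 = 0 ⇒ C1 = 5.
Therefore the extremal is
    y(x) = −(5/2) x^2 + 5 x + 6.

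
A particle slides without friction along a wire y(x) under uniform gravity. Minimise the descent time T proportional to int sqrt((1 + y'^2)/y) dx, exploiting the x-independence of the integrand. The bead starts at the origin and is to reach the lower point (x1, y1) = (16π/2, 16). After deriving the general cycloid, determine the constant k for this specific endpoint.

The Lagrangian L = sqrt((1 + y'^2) / y) has no explicit x dependence, so the Beltrami identity applies:
    L − y' ∂L/∂y' = C.
Compute ∂L/∂y' = y' / sqrt(y (1 + y'^2)).
Substitute:
    sqrt((1 + y'^2)/y) − y'·y' / sqrt(y (1 + y'^2))
    = (1 + y'^2) / sqrt(y (1 + y'^2)) − y'^2 / sqrt(y (1 + y'^2))
    = 1 / sqrt(y (1 + y'^2)) = C.
Squaring and rearranging gives the first integral
    y (1 + y'^2) = 1/C^2 =: k   (constant).
Solving this first-order ODE by the substitution
    y = (k/2)(1 − cos θ)
yields the cycloid parameterisation
    x(θ) = (k/2)(θ − sin θ),   y(θ) = (k/2)(1 − cos θ).
The constant k is fixed by the endpoint condition.
Now fit the given lower endpoint (x1, y1) = (16π/2, 16). At the bottom of the first arch (θ = π), the parametric equations give
    y(π) = (k/2)(1 − cos π) = k,
    x(π) = (k/2)(π − sin π) = kπ/2.
Matching y(π) = 16 gives k = 16, consistent with x(π) = 16π/2. Therefore the specific cycloid is
    x(θ) = (16/2)(θ − sin θ),   y(θ) = (16/2)(1 − cos θ).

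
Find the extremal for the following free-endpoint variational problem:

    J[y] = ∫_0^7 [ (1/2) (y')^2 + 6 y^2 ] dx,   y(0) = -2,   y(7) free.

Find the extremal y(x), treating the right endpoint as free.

The Lagrangian L = (1/2) (y')^2 + 6 y^2 gives
    ∂L/∂y = 12 y,   ∂L/∂y' = y'.
Euler-Lagrange: y'' − 12 y = 0.
With k = sqrt(12), the general solution is
    y(x) = A cosh(sqrt(12) x) + B sinh(sqrt(12) x).
Fixed left endpoint y(0) = -2 ⇒ A = -2.
The right endpoint x = 7 is free, so the natural (transversality) condition is ∂L/∂y' |_{x=7} = 0, i.e. y'(7) = 0.
Compute y'(x) = A k sinh(k x) + B k cosh(k x), so
    y'(7) = A k sinh(k·7) + B k cosh(k·7) = 0
    ⇒ B = −A tanh(k·7) = 2 tanh(sqrt(12)·7).
Therefore the extremal is
    y(x) = −2 cosh(sqrt(12) x) + 2 tanh(sqrt(12)·7) sinh(sqrt(12) x).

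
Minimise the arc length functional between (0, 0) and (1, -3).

Arc-length functional: J[y] = ∫ sqrt(1 + (y')^2) dx.
Lagrangian L = sqrt(1 + (y')^2) has no explicit y dependence, so ∂L/∂y = 0 and the Euler-Lagrange equation gives
    d/dx( y' / sqrt(1 + (y')^2) ) = 0  ⇒  y' / sqrt(1 + (y')^2) = const.
Hence y' is constant, so y(x) is affine.
Fitting the endpoints (0, 0) and (1, -3):
    slope m = ((-3) − 0) / (1 − 0) = -3,
    intercept c = 0 − m·0 = 0.
Extremal: y(x) = -3 x.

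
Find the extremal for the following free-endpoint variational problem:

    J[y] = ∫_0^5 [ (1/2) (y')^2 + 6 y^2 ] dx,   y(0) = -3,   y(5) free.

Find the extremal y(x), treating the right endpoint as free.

The Lagrangian L = (1/2) (y')^2 + 6 y^2 gives
    ∂L/∂y = 12 y,   ∂L/∂y' = y'.
Euler-Lagrange: y'' − 12 y = 0.
With k = sqrt(12), the general solution is
    y(x) = A cosh(sqrt(12) x) + B sinh(sqrt(12) x).
Fixed left endpoint y(0) = -3 ⇒ A = -3.
The right endpoint x = 5 is free, so the natural (transversality) condition is ∂L/∂y' |_{x=5} = 0, i.e. y'(5) = 0.
Compute y'(x) = A k sinh(k x) + B k cosh(k x), so
    y'(5) = A k sinh(k·5) + B k cosh(k·5) = 0
    ⇒ B = −A tanh(k·5) = 3 tanh(sqrt(12)·5).
Therefore the extremal is
    y(x) = −3 cosh(sqrt(12) x) + 3 tanh(sqrt(12)·5) sinh(sqrt(12) x).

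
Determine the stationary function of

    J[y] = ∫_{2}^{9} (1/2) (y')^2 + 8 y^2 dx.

The Lagrangian is L = (1/2) (y')^2 + 8 y^2.
Compute ∂L/∂y = 16y, ∂L/∂y' = y'.
The Euler-Lagrange equation d/dx(∂L/∂y') − ∂L/∂y = 0 reduces to
    y'' − 16 y = 0.
Its general solution is
    y(x) = A e^(4x) + B e^(−4x),
with A, B fixed by the endpoint conditions.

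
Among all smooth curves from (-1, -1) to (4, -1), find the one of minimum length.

Arc-length functional: J[y] = ∫ sqrt(1 + (y')^2) dx.
Lagrangian L = sqrt(1 + (y')^2) has no explicit y dependence, so ∂L/∂y = 0 and the Euler-Lagrange equation gives
    d/dx( y' / sqrt(1 + (y')^2) ) = 0  ⇒  y' / sqrt(1 + (y')^2) = const.
Hence y' is constant, so y(x) is affine.
Fitting the endpoints (-1, -1) and (4, -1):
    slope m = ((-1) − (-1)) / (4 − (-1)) = 0,
    intercept c = (-1) − m·(-1) = -1.
Extremal: y(x) = -1.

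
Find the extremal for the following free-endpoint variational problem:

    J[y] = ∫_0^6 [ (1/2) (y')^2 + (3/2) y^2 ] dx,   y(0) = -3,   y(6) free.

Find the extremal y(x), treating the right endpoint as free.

The Lagrangian L = (1/2) (y')^2 + (3/2) y^2 gives
    ∂L/∂y = 3 y,   ∂L/∂y' = y'.
Euler-Lagrange: y'' − 3 y = 0.
With k = sqrt(3), the general solution is
    y(x) = A cosh(sqrt(3) x) + B sinh(sqrt(3) x).
Fixed left endpoint y(0) = -3 ⇒ A = -3.
The right endpoint x = 6 is free, so the natural (transversality) condition is ∂L/∂y' |_{x=6} = 0, i.e. y'(6) = 0.
Compute y'(x) = A k sinh(k x) + B k cosh(k x), so
    y'(6) = A k sinh(k·6) + B k cosh(k·6) = 0
    ⇒ B = −A tanh(k·6) = 3 tanh(sqrt(3)·6).
Therefore the extremal is
    y(x) = −3 cosh(sqrt(3) x) + 3 tanh(sqrt(3)·6) sinh(sqrt(3) x).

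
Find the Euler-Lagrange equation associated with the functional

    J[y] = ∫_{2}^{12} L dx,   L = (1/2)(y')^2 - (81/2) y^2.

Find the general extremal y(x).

The Lagrangian is L = (1/2)(y')^2 - (81/2) y^2.
∂L/∂y = -81y.
∂L/∂y' = y'.
The Euler-Lagrange equation d/dx(∂L/∂y') − ∂L/∂y = 0 becomes:
    y'' + 81 y = 0
General solution: y(x) = A sin(9x) + B cos(9x), where A and B are arbitrary constants fixed by the endpoint conditions.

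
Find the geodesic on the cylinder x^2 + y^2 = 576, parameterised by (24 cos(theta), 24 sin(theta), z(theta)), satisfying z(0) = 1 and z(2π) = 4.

Parameterise the cylinder of radius R = 24 as
    r(θ) = (24 cos θ, 24 sin θ, z(θ)).
The arc-length element is
    ds = sqrt(576 + (dz/dθ)^2) dθ,
so the Lagrangian is L = sqrt(576 + z'^2).
L depends on z' only, not on z or θ, so ∂L/∂z = 0 and
    ∂L/∂z' = z' / sqrt(576 + z'^2).
The Euler-Lagrange equation gives
    d/dθ( z' / sqrt(576 + z'^2) ) = 0,
so z' is constant. Integrating once:
    z(θ) = a θ + b,
a helix on the cylinder (a straight line when the cylinder is unrolled). The constants a, b are determined by the endpoint conditions.
With endpoint conditions z(0) = 1 and z(2π) = 4: from z(0) = b we get b = 1, and a·2π + 1 = 4 gives a = 3/(2π), so
    z(θ) = (3/(2π)) θ + 1.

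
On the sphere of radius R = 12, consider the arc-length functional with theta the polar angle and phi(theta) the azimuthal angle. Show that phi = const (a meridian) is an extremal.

On the sphere of radius R = 12 with spherical coordinates (θ, φ), the induced metric is
    ds^2 = 144(dθ^2 + sin^2(θ) dφ^2).
Using θ as the parameter, the arc-length functional becomes
    J[φ] = ∫ 12 sqrt(1 + sin^2(θ) (dφ/dθ)^2) dθ.
So L = 12 sqrt(1 + sin^2(θ) φ'^2). Compute
    ∂L/∂φ = 0  (L has no explicit φ dependence),
    ∂L/∂φ' = 12 sin^2(θ) φ' / sqrt(1 + sin^2(θ) φ'^2).
For the candidate φ(θ) = c (constant), φ' = 0, so ∂L/∂φ' evaluated along the candidate vanishes, and ∂L/∂φ is identically zero. Hence
    d/dθ(∂L/∂φ') − ∂L/∂φ = 0
is satisfied. Therefore meridians φ = const are extremals of arc length — they are geodesics on the sphere.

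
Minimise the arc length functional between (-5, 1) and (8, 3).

Arc-length functional: J[y] = ∫ sqrt(1 + (y')^2) dx.
Lagrangian L = sqrt(1 + (y')^2) has no explicit y dependence, so ∂L/∂y = 0 and the Euler-Lagrange equation gives
    d/dx( y' / sqrt(1 + (y')^2) ) = 0  ⇒  y' / sqrt(1 + (y')^2) = const.
Hence y' is constant, so y(x) is affine.
Fitting the endpoints (-5, 1) and (8, 3):
    slope m = (3 − 1) / (8 − (-5)) = 2/13,
    intercept c = 1 − m·(-5) = 23/13.
Extremal: y(x) = (2/13) x + 23/13.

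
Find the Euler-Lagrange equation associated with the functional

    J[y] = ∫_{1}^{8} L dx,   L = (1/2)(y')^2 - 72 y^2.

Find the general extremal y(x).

The Lagrangian is L = (1/2)(y')^2 - 72 y^2.
∂L/∂y = -144y.
∂L/∂y' = y'.
The Euler-Lagrange equation d/dx(∂L/∂y') − ∂L/∂y = 0 becomes:
    y'' + 144 y = 0
General solution: y(x) = A sin(12x) + B cos(12x), where A and B are arbitrary constants fixed by the endpoint conditions.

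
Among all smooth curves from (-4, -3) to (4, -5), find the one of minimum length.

Arc-length functional: J[y] = ∫ sqrt(1 + (y')^2) dx.
Lagrangian L = sqrt(1 + (y')^2) has no explicit y dependence, so ∂L/∂y = 0 and the Euler-Lagrange equation gives
    d/dx( y' / sqrt(1 + (y')^2) ) = 0  ⇒  y' / sqrt(1 + (y')^2) = const.
Hence y' is constant, so y(x) is affine.
Fitting the endpoints (-4, -3) and (4, -5):
    slope m = ((-5) − (-3)) / (4 − (-4)) = -1/4,
    intercept c = (-3) − m·(-4) = -4.
Extremal: y(x) = (-1/4) x - 4.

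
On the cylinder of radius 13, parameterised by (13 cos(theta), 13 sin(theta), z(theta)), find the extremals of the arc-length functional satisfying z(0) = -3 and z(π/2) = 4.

Parameterise the cylinder of radius R = 13 as
    r(θ) = (13 cos θ, 13 sin θ, z(θ)).
The arc-length element is
    ds = sqrt(169 + (dz/dθ)^2) dθ,
so the Lagrangian is L = sqrt(169 + z'^2).
L depends on z' only, not on z or θ, so ∂L/∂z = 0 and
    ∂L/∂z' = z' / sqrt(169 + z'^2).
The Euler-Lagrange equation gives
    d/dθ( z' / sqrt(169 + z'^2) ) = 0,
so z' is constant. Integrating once:
    z(θ) = a θ + b,
a helix on the cylinder (a straight line when the cylinder is unrolled). The constants a, b are determined by the endpoint conditions.
With endpoint conditions z(0) = -3 and z(π/2) = 4: from z(0) = b we get b = -3, and a·π/2 + -3 = 4 gives a = 14/π, so
    z(θ) = (14/π) θ − 3.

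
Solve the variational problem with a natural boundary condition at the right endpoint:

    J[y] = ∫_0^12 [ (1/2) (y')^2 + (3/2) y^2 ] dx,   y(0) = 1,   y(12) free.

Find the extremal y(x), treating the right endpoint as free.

The Lagrangian L = (1/2) (y')^2 + (3/2) y^2 gives
    ∂L/∂y = 3 y,   ∂L/∂y' = y'.
Euler-Lagrange: y'' − 3 y = 0.
With k = sqrt(3), the general solution is
    y(x) = A cosh(sqrt(3) x) + B sinh(sqrt(3) x).
Fixed left endpoint y(0) = 1 ⇒ A = 1.
The right endpoint x = 12 is free, so the natural (transversality) condition is ∂L/∂y' |_{x=12} = 0, i.e. y'(12) = 0.
Compute y'(x) = A k sinh(k x) + B k cosh(k x), so
    y'(12) = A k sinh(k·12) + B k cosh(k·12) = 0
    ⇒ B = −A tanh(k·12) = − tanh(sqrt(3)·12).
Therefore the extremal is
    y(x) = cosh(sqrt(3) x) − tanh(sqrt(3)·12) sinh(sqrt(3) x).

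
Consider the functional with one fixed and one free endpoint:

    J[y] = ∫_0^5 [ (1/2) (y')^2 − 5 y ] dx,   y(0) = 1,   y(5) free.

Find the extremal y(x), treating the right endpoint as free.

The Lagrangian L = (1/2) (y')^2 − 5 y gives
    ∂L/∂y = −5,   ∂L/∂y' = y'.
Euler-Lagrange: d/dx(y') − (−5) = 0, i.e. y'' + 5 = 0, so
    y(x) = −(5/2) x^2 + C1 x + C2.
Fixed left endpoint y(0) = 1 ⇒ C2 = 1.
The right endpoint x = 5 is free, so the natural (transversality) condition is ∂L/∂y' |_{x=5} = 0, i.e. y'(5) = 0.
Compute y'(x) = −5 x + C1, so y'(5) = −25 + C1 = 0 ⇒ C1 = 25.
Therefore the extremal is
    y(x) = −(5/2) x^2 + 25 x + 1.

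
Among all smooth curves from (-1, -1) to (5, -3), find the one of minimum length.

Arc-length functional: J[y] = ∫ sqrt(1 + (y')^2) dx.
Lagrangian L = sqrt(1 + (y')^2) has no explicit y dependence, so ∂L/∂y = 0 and the Euler-Lagrange equation gives
    d/dx( y' / sqrt(1 + (y')^2) ) = 0  ⇒  y' / sqrt(1 + (y')^2) = const.
Hence y' is constant, so y(x) is affine.
Fitting the endpoints (-1, -1) and (5, -3):
    slope m = ((-3) − (-1)) / (5 − (-1)) = -1/3,
    intercept c = (-1) − m·(-1) = -4/3.
Extremal: y(x) = (-1/3) x - 4/3.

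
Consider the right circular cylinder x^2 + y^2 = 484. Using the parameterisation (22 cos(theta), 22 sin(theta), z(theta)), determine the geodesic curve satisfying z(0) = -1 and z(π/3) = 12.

Parameterise the cylinder of radius R = 22 as
    r(θ) = (22 cos θ, 22 sin θ, z(θ)).
The arc-length element is
    ds = sqrt(484 + (dz/dθ)^2) dθ,
so the Lagrangian is L = sqrt(484 + z'^2).
L depends on z' only, not on z or θ, so ∂L/∂z = 0 and
    ∂L/∂z' = z' / sqrt(484 + z'^2).
The Euler-Lagrange equation gives
    d/dθ( z' / sqrt(484 + z'^2) ) = 0,
so z' is constant. Integrating once:
    z(θ) = a θ + b,
a helix on the cylinder (a straight line when the cylinder is unrolled). The constants a, b are determined by the endpoint conditions.
With endpoint conditions z(0) = -1 and z(π/3) = 12: from z(0) = b we get b = -1, and a·π/3 + -1 = 12 gives a = 39/π, so
    z(θ) = (39/π) θ − 1.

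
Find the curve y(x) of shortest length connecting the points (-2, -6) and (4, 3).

Arc-length functional: J[y] = ∫ sqrt(1 + (y')^2) dx.
Lagrangian L = sqrt(1 + (y')^2) has no explicit y dependence, so ∂L/∂y = 0 and the Euler-Lagrange equation gives
    d/dx( y' / sqrt(1 + (y')^2) ) = 0  ⇒  y' / sqrt(1 + (y')^2) = const.
Hence y' is constant, so y(x) is affine.
Fitting the endpoints (-2, -6) and (4, 3):
    slope m = (3 − (-6)) / (4 − (-2)) = 3/2,
    intercept c = (-6) − m·(-2) = -3.
Extremal: y(x) = (3/2) x - 3.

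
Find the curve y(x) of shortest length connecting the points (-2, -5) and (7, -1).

Arc-length functional: J[y] = ∫ sqrt(1 + (y')^2) dx.
Lagrangian L = sqrt(1 + (y')^2) has no explicit y dependence, so ∂L/∂y = 0 and the Euler-Lagrange equation gives
    d/dx( y' / sqrt(1 + (y')^2) ) = 0  ⇒  y' / sqrt(1 + (y')^2) = const.
Hence y' is constant, so y(x) is affine.
Fitting the endpoints (-2, -5) and (7, -1):
    slope m = ((-1) − (-5)) / (7 − (-2)) = 4/9,
    intercept c = (-5) − m·(-2) = -37/9.
Extremal: y(x) = (4/9) x - 37/9.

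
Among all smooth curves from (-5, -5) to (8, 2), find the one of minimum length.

Arc-length functional: J[y] = ∫ sqrt(1 + (y')^2) dx.
Lagrangian L = sqrt(1 + (y')^2) has no explicit y dependence, so ∂L/∂y = 0 and the Euler-Lagrange equation gives
    d/dx( y' / sqrt(1 + (y')^2) ) = 0  ⇒  y' / sqrt(1 + (y')^2) = const.
Hence y' is constant, so y(x) is affine.
Fitting the endpoints (-5, -5) and (8, 2):
    slope m = (2 − (-5)) / (8 − (-5)) = 7/13,
    intercept c = (-5) − m·(-5) = -30/13.
Extremal: y(x) = (7/13) x - 30/13.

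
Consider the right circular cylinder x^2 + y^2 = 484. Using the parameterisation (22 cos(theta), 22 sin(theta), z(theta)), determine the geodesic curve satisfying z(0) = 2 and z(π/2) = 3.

Parameterise the cylinder of radius R = 22 as
    r(θ) = (22 cos θ, 22 sin θ, z(θ)).
The arc-length element is
    ds = sqrt(484 + (dz/dθ)^2) dθ,
so the Lagrangian is L = sqrt(484 + z'^2).
L depends on z' only, not on z or θ, so ∂L/∂z = 0 and
    ∂L/∂z' = z' / sqrt(484 + z'^2).
The Euler-Lagrange equation gives
    d/dθ( z' / sqrt(484 + z'^2) ) = 0,
so z' is constant. Integrating once:
    z(θ) = a θ + b,
a helix on the cylinder (a straight line when the cylinder is unrolled). The constants a, b are determined by the endpoint conditions.
With endpoint conditions z(0) = 2 and z(π/2) = 3: from z(0) = b we get b = 2, and a·π/2 + 2 = 3 gives a = 2/π, so
    z(θ) = (2/π) θ + 2.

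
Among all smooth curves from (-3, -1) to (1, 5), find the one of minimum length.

Arc-length functional: J[y] = ∫ sqrt(1 + (y')^2) dx.
Lagrangian L = sqrt(1 + (y')^2) has no explicit y dependence, so ∂L/∂y = 0 and the Euler-Lagrange equation gives
    d/dx( y' / sqrt(1 + (y')^2) ) = 0  ⇒  y' / sqrt(1 + (y')^2) = const.
Hence y' is constant, so y(x) is affine.
Fitting the endpoints (-3, -1) and (1, 5):
    slope m = (5 − (-1)) / (1 − (-3)) = 3/2,
    intercept c = (-1) − m·(-3) = 7/2.
Extremal: y(x) = (3/2) x + 7/2.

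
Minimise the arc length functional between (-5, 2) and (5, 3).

Arc-length functional: J[y] = ∫ sqrt(1 + (y')^2) dx.
Lagrangian L = sqrt(1 + (y')^2) has no explicit y dependence, so ∂L/∂y = 0 and the Euler-Lagrange equation gives
    d/dx( y' / sqrt(1 + (y')^2) ) = 0  ⇒  y' / sqrt(1 + (y')^2) = const.
Hence y' is constant, so y(x) is affine.
Fitting the endpoints (-5, 2) and (5, 3):
    slope m = (3 − 2) / (5 − (-5)) = 1/10,
    intercept c = 2 − m·(-5) = 5/2.
Extremal: y(x) = (1/10) x + 5/2.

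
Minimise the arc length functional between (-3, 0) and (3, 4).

Arc-length functional: J[y] = ∫ sqrt(1 + (y')^2) dx.
Lagrangian L = sqrt(1 + (y')^2) has no explicit y dependence, so ∂L/∂y = 0 and the Euler-Lagrange equation gives
    d/dx( y' / sqrt(1 + (y')^2) ) = 0  ⇒  y' / sqrt(1 + (y')^2) = const.
Hence y' is constant, so y(x) is affine.
Fitting the endpoints (-3, 0) and (3, 4):
    slope m = (4 − 0) / (3 − (-3)) = 2/3,
    intercept c = 0 − m·(-3) = 2.
Extremal: y(x) = (2/3) x + 2.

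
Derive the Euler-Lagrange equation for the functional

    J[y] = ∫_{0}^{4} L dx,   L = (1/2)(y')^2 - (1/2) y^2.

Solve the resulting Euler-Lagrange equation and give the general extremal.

The Lagrangian is L = (1/2)(y')^2 - (1/2) y^2.
∂L/∂y = -y.
∂L/∂y' = y'.
The Euler-Lagrange equation d/dx(∂L/∂y') − ∂L/∂y = 0 becomes:
    y'' + y = 0
General solution: y(x) = A sin(x) + B cos(x), where A and B are arbitrary constants fixed by the endpoint conditions.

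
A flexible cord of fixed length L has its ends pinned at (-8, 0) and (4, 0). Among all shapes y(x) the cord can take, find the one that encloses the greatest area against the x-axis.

Set up the augmented Lagrangian using a multiplier λ for the length constraint:
    F(y, y') = y − λ sqrt(1 + y'^2).
F has no explicit x dependence, so the Beltrami identity yields a first integral
    F − y' ∂F/∂y' = C.
Compute ∂F/∂y' = −λ y' / sqrt(1 + y'^2). Then
    y − λ sqrt(1 + y'^2) + λ y'^2 / sqrt(1 + y'^2) = C
    ⇒  y − λ / sqrt(1 + y'^2) = C.
Solving for y' and integrating gives
    (x − a)^2 + (y − b)^2 = λ^2,
a circular arc of radius λ. The constants a, b are determined by the endpoint conditions y(-8) = y(4) = 0, and λ is fixed implicitly by the length constraint
    ∫_{-8}^{4} sqrt(1 + y'^2) dx = L.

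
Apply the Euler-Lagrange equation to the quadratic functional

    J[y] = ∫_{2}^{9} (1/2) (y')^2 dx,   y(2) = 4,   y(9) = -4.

The Lagrangian is L = (1/2) (y')^2.
Compute ∂L/∂y = 0, ∂L/∂y' = y'.
The Euler-Lagrange equation d/dx(∂L/∂y') − ∂L/∂y = 0 reduces to
    y'' = 0.
Its general solution is
    y(x) = A x + B,
with A, B fixed by the endpoint conditions.
Applying the endpoint conditions y(2) = 4 and y(9) = -4: solve A·2 + B = 4 and A·9 + B = -4. Subtracting gives A(9 − 2) = -4 − 4, so A = -8/7, and B = 4 − A·2 = 44/7. Therefore
    y(x) = (-8/7) x + 44/7.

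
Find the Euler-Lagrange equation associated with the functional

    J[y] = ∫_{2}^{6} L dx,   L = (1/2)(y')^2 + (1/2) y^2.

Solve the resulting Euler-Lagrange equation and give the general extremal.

The Lagrangian is L = (1/2)(y')^2 + (1/2) y^2.
∂L/∂y = y.
∂L/∂y' = y'.
The Euler-Lagrange equation d/dx(∂L/∂y') − ∂L/∂y = 0 becomes:
    y'' - y = 0
General solution: y(x) = A e^x + B e^(-x), where A and B are arbitrary constants fixed by the endpoint conditions.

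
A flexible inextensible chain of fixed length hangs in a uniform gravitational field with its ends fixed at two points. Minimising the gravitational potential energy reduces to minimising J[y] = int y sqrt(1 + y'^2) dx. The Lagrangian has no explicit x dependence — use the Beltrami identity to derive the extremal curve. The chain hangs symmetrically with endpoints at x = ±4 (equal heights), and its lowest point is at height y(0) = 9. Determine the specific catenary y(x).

The Lagrangian L(y, y') = y sqrt(1 + y'^2) has no explicit x dependence, so the Beltrami identity applies:
    L − y' ∂L/∂y' = C.
Compute ∂L/∂y' = y · y' / sqrt(1 + y'^2). Then
    L − y' ∂L/∂y'
    = y sqrt(1 + y'^2) − y · y'^2 / sqrt(1 + y'^2)
    = y (1 + y'^2 − y'^2) / sqrt(1 + y'^2)
    = y / sqrt(1 + y'^2) = C.
Squaring gives y^2 = C^2 (1 + y'^2), i.e.
    y'^2 = y^2 / C^2 − 1.
Separating variables,
    dy / sqrt(y^2 − C^2) = dx / C,
and integrating gives arccosh(y / C) = (x − a)/C, so
    y(x) = C cosh((x − a)/C),
the catenary. The constants C and a are fixed by the two endpoint conditions (and, for the hanging-chain problem, the length constraint selects C).
Now fit the given data. The endpoints x = ±4 are symmetric at equal height, so the catenary is even about its minimum: a = 0 and y(x) = C cosh(x/C). The lowest point is y(0) = C cosh(0) = C, and we are told y(0) = 9, so C = 9. Therefore
    y(x) = 9 cosh(x/9),
and at the endpoints
    y(±4) = 9 cosh(4/9).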